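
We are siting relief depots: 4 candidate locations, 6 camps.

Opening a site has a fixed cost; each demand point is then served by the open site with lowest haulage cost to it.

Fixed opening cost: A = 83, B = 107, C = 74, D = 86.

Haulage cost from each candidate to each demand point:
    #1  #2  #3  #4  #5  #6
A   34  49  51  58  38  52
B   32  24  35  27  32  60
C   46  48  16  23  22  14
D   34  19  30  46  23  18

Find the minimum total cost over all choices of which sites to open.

Open {C}: assign each demand point to its cheapest open site.
  #1→C 46, #2→C 48, #3→C 16, #4→C 23, #5→C 22, #6→C 14
  haulage cost 169, fixed 74 → total 243.
Compare {D}: haulage cost 170 + fixed 86 = 256.
Compare {C, D}: haulage cost 128 + fixed 160 = 288.
Compare {B, C}: haulage cost 131 + fixed 181 = 312.
All other subsets cost ≥ 256. Minimum total cost: 243.

243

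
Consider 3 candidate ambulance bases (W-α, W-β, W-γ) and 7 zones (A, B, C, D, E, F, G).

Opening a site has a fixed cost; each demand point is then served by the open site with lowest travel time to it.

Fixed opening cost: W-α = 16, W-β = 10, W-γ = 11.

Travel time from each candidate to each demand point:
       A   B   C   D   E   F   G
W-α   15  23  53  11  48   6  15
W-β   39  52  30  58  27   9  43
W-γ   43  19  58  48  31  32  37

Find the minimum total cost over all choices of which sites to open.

Open {W-α, W-β}: assign each demand point to its cheapest open site.
  A→W-α 15, B→W-α 23, C→W-β 30, D→W-α 11, E→W-β 27, F→W-α 6, G→W-α 15
  travel time 127, fixed 26 → total 153.
Compare {W-α, W-β, W-γ}: travel time 123 + fixed 37 = 160.
Compare {W-α, W-γ}: travel time 150 + fixed 27 = 177.
Compare {W-α}: travel time 171 + fixed 16 = 187.
All other subsets cost ≥ 160. Minimum total cost: 153.

153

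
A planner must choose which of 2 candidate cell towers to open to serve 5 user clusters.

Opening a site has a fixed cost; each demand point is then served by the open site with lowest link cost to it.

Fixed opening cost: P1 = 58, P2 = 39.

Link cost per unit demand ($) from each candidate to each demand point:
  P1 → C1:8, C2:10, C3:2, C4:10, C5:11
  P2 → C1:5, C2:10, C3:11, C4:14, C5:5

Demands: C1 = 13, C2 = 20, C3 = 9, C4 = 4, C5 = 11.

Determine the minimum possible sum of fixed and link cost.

475

Open {P1, P2}: assign each demand point to its cheapest open site.
  C1→P2 13×5=65, C2→P1 20×10=200, C3→P1 9×2=18, C4→P1 4×10=40, C5→P2 11×5=55
  link cost 378, fixed 97 → total 475.
Compare {P2}: link cost 475 + fixed 39 = 514.
Compare {P1}: link cost 483 + fixed 58 = 541.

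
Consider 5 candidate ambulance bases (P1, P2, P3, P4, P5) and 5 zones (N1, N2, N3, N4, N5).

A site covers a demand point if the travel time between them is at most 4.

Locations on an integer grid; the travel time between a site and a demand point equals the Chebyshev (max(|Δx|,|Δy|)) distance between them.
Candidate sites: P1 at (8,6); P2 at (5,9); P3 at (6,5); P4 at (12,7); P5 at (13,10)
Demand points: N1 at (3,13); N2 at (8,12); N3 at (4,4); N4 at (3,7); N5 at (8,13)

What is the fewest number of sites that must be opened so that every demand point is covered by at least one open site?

2

Coverage sets (demand points within 4 of each site):
  P1: {N3}
  P2: {N1, N2, N4, N5}
  P3: {N3, N4}
  P4: {}
  P5: {}
No single site covers all 5 demand points.
But {P1, P2} covers everything, so the minimum is 2.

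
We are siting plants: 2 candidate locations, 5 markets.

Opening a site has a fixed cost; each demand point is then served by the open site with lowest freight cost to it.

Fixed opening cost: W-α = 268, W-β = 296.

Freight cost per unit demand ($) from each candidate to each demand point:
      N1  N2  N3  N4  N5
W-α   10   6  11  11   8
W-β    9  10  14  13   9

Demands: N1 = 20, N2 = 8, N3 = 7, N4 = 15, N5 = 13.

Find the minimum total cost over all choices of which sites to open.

862

Open {W-α}: assign each demand point to its cheapest open site.
  N1→W-α 20×10=200, N2→W-α 8×6=48, N3→W-α 7×11=77, N4→W-α 15×11=165, N5→W-α 13×8=104
  freight cost 594, fixed 268 → total 862.
Compare {W-β}: freight cost 670 + fixed 296 = 966.
Compare {W-α, W-β}: freight cost 574 + fixed 564 = 1138.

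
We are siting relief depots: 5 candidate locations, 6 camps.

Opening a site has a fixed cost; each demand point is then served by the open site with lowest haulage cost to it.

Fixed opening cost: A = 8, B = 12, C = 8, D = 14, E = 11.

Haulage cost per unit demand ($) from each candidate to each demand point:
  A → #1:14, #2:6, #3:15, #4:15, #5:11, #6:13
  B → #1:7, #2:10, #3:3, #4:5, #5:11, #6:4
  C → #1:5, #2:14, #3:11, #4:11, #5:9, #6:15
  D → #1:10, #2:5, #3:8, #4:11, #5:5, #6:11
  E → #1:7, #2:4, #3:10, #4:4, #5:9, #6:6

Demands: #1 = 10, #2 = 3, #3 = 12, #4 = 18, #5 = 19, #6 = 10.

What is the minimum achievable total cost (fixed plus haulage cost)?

Open {B, C, D, E}: assign each demand point to its cheapest open site.
  #1→C 10×5=50, #2→E 3×4=12, #3→B 12×3=36, #4→E 18×4=72, #5→D 19×5=95, #6→B 10×4=40
  haulage cost 305, fixed 45 → total 350.
Compare {A, B, C, D, E}: haulage cost 305 + fixed 53 = 358.
Compare {B, C, D}: haulage cost 326 + fixed 34 = 360.
Compare {B, D, E}: haulage cost 325 + fixed 37 = 362.
All other subsets cost ≥ 358. Minimum total cost: 350.

350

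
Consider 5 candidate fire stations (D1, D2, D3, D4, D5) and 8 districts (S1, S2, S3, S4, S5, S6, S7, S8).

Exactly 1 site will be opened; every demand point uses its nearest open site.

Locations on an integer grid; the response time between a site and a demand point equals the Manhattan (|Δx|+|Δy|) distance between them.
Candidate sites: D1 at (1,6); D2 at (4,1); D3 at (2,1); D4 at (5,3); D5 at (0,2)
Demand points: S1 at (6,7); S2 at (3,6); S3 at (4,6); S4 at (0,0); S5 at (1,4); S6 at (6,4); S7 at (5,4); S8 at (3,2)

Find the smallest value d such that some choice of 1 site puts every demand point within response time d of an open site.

7

Open {D1}.
  Farthest demand point is S4 at response time 7 (to D1); all others are ≤ 7.
With {D2} the worst case is 8.
With {D4} the worst case is 8.
No size-1 selection achieves below 7.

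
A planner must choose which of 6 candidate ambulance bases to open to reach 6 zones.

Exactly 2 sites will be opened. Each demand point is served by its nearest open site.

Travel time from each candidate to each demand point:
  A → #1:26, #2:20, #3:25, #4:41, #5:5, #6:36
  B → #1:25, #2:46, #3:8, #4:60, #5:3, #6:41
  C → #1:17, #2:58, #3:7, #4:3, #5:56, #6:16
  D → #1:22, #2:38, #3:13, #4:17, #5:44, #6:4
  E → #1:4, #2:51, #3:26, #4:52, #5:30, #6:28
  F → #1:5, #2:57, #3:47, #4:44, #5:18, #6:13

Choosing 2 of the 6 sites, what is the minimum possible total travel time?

68

Open {A, C}.
  #1→C 17, #2→A 20, #3→C 7, #4→C 3, #5→A 5, #6→C 16  ⇒ total 68.
Compare {A, D}: total 81.
Compare {B, C}: total 92.
No size-2 selection does better; minimum is 68.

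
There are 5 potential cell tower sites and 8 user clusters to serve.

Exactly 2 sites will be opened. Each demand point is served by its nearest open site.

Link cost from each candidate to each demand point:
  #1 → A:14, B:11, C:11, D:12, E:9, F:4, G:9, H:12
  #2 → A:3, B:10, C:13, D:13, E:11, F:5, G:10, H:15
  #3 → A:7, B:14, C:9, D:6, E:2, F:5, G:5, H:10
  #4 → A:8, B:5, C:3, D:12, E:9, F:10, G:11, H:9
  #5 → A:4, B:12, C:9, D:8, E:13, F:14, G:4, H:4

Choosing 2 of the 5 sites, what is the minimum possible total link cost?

Open {#3, #4}.
  A→#3 7, B→#4 5, C→#4 3, D→#3 6, E→#3 2, F→#3 5, G→#3 5, H→#4 9  ⇒ total 42.
Compare {#3, #5}: total 46.
Compare {#4, #5}: total 47.
No size-2 selection does better; minimum is 42.

42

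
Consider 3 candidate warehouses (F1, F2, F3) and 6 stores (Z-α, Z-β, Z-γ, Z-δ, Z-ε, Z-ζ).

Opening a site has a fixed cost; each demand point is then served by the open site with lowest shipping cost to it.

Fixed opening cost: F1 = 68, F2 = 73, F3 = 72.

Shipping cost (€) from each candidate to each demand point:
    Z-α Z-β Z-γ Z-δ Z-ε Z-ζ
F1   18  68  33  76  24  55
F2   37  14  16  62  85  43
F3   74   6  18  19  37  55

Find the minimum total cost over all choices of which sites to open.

280

Open {F1, F3}: assign each demand point to its cheapest open site.
  Z-α→F1 18, Z-β→F3 6, Z-γ→F3 18, Z-δ→F3 19, Z-ε→F1 24, Z-ζ→F1 55
  shipping cost 140, fixed 140 → total 280.
Compare {F3}: shipping cost 209 + fixed 72 = 281.
Compare {F2, F3}: shipping cost 158 + fixed 145 = 303.
Compare {F1, F2}: shipping cost 177 + fixed 141 = 318.
All other subsets cost ≥ 281. Minimum total cost: 280.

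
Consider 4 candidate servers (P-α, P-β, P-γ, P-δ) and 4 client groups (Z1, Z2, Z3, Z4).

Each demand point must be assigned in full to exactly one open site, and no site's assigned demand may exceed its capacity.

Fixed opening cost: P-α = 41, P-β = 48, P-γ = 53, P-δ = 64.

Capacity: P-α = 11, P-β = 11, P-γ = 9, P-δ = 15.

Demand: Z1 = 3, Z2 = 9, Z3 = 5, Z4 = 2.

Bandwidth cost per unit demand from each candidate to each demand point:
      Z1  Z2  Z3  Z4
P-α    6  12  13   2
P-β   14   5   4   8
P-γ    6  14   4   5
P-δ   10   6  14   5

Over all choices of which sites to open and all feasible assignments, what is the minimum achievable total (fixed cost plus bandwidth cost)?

Open {P-β, P-γ}; cheapest assignment that respects the capacities:
  P-β (cap 11, load 11): Z2, Z4 — cost 9×5 + 2×8 = 61
  P-γ (cap 9, load 8): Z1, Z3 — cost 3×6 + 5×4 = 38
  Shipping 99, fixed 101 → total 200.
  Any other capacity-feasible assignment to {P-β, P-γ} ships for at least 99.
Compare {P-γ, P-δ}: its best feasible assignment gives total 219.
Compare {P-α, P-β}: its best feasible assignment gives total 221.
Every other set of open sites that can feasibly serve all demand totals ≥ 219 even under its best assignment. Minimum: 200.

200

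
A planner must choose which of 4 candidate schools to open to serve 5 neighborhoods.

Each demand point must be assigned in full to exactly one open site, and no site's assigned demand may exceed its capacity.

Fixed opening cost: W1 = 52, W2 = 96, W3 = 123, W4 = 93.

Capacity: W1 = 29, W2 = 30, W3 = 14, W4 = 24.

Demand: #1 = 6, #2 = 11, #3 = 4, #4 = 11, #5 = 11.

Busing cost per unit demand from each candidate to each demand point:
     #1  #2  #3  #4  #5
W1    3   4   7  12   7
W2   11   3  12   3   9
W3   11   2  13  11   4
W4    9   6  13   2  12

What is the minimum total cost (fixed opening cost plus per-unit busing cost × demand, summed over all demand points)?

Open {W1, W2}; cheapest assignment that respects the capacities:
  W1 (cap 29, load 21): #1, #3, #5 — cost 6×3 + 4×7 + 11×7 = 123
  W2 (cap 30, load 22): #2, #4 — cost 11×3 + 11×3 = 66
  Shipping 189, fixed 148 → total 337.
  Any other capacity-feasible assignment to {W1, W2} ships for at least 189.
Compare {W1, W4}: its best feasible assignment gives total 356.
Compare {W1, W2, W4}: its best feasible assignment gives total 419.
Every other set of open sites that can feasibly serve all demand totals ≥ 356 even under its best assignment. Minimum: 337.

337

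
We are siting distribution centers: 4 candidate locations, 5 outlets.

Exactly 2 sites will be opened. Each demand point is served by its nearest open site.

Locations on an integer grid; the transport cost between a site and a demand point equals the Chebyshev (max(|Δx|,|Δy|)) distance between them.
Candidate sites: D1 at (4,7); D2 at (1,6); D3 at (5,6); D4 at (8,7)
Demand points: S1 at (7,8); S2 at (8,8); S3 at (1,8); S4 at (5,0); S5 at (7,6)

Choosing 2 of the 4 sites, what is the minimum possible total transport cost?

11

Open {D2, D4}.
  S1→D4 1, S2→D4 1, S3→D2 2, S4→D2 6, S5→D4 1  ⇒ total 11.
Compare {D1, D4}: total 13.
Compare {D3, D4}: total 13.
No size-2 selection does better; minimum is 11.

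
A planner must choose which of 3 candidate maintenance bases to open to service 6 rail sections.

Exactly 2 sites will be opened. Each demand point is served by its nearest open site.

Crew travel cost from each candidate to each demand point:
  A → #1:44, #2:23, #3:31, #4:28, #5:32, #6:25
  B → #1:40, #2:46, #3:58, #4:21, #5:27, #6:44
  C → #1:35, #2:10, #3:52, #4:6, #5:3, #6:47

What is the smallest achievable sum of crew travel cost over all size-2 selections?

Open {A, C}.
  #1→C 35, #2→C 10, #3→A 31, #4→C 6, #5→C 3, #6→A 25  ⇒ total 110.
Compare {B, C}: total 150.
Compare {A, B}: total 167.

110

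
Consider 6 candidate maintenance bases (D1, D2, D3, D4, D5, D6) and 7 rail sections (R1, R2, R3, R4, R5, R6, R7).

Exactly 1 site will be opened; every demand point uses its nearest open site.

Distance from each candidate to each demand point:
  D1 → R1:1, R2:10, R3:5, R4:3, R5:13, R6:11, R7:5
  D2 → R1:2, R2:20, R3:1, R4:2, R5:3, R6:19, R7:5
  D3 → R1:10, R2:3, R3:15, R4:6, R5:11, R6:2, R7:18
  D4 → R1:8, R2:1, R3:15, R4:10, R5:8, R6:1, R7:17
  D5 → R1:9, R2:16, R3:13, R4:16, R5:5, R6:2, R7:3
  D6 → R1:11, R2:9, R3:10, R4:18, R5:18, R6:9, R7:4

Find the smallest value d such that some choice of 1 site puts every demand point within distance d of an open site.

13

Open {D1}.
  Farthest demand point is R5 at distance 13 (to D1); all others are ≤ 13.
With {D5} the worst case is 16.
With {D4} the worst case is 17.
No size-1 selection achieves below 13.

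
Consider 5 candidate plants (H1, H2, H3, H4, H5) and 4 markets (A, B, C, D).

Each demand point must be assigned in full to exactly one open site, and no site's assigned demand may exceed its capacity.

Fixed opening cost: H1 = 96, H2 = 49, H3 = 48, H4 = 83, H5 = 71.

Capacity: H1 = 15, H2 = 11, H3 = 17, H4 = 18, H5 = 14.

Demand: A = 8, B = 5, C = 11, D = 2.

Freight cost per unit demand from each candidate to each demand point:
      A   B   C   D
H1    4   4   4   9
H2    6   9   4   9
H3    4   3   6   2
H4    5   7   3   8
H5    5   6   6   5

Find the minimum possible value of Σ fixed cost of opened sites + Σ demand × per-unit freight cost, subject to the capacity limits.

Open {H2, H3}; cheapest assignment that respects the capacities:
  H2 (cap 11, load 11): C — cost 11×4 = 44
  H3 (cap 17, load 15): A, B, D — cost 8×4 + 5×3 + 2×2 = 51
  Shipping 95, fixed 97 → total 192.
  Any other capacity-feasible assignment to {H2, H3} ships for at least 95.
Compare {H3, H4}: its best feasible assignment gives total 215.
Compare {H3, H5}: its best feasible assignment gives total 236.
Every other set of open sites that can feasibly serve all demand totals ≥ 215 even under its best assignment. Minimum: 192.

192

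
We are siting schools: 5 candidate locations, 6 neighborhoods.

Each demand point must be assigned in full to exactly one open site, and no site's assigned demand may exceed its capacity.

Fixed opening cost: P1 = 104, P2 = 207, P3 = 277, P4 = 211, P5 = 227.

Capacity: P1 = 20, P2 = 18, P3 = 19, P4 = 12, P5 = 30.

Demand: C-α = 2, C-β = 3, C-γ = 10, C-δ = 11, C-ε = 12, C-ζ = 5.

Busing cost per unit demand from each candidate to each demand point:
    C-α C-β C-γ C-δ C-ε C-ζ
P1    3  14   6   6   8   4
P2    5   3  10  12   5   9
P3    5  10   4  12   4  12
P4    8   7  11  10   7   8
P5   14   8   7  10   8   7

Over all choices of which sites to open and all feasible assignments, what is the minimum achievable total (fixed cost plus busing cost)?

Open {P1, P5}; cheapest assignment that respects the capacities:
  P1 (cap 20, load 18): C-α, C-δ, C-ζ — cost 2×3 + 11×6 + 5×4 = 92
  P5 (cap 30, load 25): C-β, C-γ, C-ε — cost 3×8 + 10×7 + 12×8 = 190
  Shipping 282, fixed 331 → total 613.
  Any other capacity-feasible assignment to {P1, P5} ships for at least 282.
Compare {P2, P5}: its best feasible assignment gives total 728.
Compare {P1, P2, P5}: its best feasible assignment gives total 769.
Every other set of open sites that can feasibly serve all demand totals ≥ 728 even under its best assignment. Minimum: 613.

613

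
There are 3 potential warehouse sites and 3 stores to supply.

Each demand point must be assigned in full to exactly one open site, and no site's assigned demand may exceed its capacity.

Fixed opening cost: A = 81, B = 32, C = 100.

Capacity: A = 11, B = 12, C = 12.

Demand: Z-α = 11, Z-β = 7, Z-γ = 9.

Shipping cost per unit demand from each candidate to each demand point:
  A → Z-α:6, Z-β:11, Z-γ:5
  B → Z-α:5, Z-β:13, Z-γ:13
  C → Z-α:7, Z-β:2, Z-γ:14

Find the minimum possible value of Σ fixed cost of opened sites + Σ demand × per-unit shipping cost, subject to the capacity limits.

327

Open {A, B, C}; cheapest assignment that respects the capacities:
  A (cap 11, load 9): Z-γ — cost 9×5 = 45
  B (cap 12, load 11): Z-α — cost 11×5 = 55
  C (cap 12, load 7): Z-β — cost 7×2 = 14
  Shipping 114, fixed 213 → total 327.
  Any other capacity-feasible assignment to {A, B, C} ships for at least 114.
Total demand is 27 and no other set of sites has combined capacity ≥ 27, so {A, B, C} is the only feasible choice of open sites. Minimum: 327.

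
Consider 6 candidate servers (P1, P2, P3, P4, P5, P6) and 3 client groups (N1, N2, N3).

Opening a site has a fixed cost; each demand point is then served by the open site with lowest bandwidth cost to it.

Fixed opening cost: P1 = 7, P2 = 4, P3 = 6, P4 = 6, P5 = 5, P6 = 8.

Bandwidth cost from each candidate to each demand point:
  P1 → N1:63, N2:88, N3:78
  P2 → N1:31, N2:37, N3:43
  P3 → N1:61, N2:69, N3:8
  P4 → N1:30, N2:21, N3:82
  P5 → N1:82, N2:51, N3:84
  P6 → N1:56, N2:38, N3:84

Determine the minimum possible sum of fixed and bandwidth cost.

Open {P3, P4}: assign each demand point to its cheapest open site.
  N1→P4 30, N2→P4 21, N3→P3 8
  bandwidth cost 59, fixed 12 → total 71.
Compare {P2, P3, P4}: bandwidth cost 59 + fixed 16 = 75.
Compare {P3, P4, P5}: bandwidth cost 59 + fixed 17 = 76.
Compare {P1, P3, P4}: bandwidth cost 59 + fixed 19 = 78.
All other subsets cost ≥ 75. Minimum total cost: 71.

71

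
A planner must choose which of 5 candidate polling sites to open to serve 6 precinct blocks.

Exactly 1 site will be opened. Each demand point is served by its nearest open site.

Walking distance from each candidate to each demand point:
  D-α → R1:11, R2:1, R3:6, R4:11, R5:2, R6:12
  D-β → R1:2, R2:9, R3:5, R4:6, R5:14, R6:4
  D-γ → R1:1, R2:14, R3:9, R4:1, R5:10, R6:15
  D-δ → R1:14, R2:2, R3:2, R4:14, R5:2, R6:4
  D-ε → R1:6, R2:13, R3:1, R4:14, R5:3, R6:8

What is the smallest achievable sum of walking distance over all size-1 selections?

Open {D-δ}.
  R1→D-δ 14, R2→D-δ 2, R3→D-δ 2, R4→D-δ 14, R5→D-δ 2, R6→D-δ 4  ⇒ total 38.
Compare {D-β}: total 40.
Compare {D-α}: total 43.
No size-1 selection does better; minimum is 38.

38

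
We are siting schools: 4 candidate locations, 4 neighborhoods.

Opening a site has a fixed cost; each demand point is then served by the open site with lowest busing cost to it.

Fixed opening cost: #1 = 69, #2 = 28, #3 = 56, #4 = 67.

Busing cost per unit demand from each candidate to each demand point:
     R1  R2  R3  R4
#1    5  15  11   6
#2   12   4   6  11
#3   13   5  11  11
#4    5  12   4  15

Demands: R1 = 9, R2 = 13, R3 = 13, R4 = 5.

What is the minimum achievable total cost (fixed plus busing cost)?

299

Open {#2, #4}: assign each demand point to its cheapest open site.
  R1→#4 9×5=45, R2→#2 13×4=52, R3→#4 13×4=52, R4→#2 5×11=55
  busing cost 204, fixed 95 → total 299.
Compare {#1, #2}: busing cost 205 + fixed 97 = 302.
Compare {#2}: busing cost 293 + fixed 28 = 321.
Compare {#3, #4}: busing cost 217 + fixed 123 = 340.
All other subsets cost ≥ 302. Minimum total cost: 299.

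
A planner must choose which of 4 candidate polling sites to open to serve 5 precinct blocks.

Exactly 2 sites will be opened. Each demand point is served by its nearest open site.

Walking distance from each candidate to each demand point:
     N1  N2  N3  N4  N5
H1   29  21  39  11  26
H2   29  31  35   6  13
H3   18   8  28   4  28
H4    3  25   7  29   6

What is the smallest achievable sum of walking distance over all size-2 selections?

Open {H3, H4}.
  N1→H4 3, N2→H3 8, N3→H4 7, N4→H3 4, N5→H4 6  ⇒ total 28.
Compare {H2, H4}: total 47.
Compare {H1, H4}: total 48.
No size-2 selection does better; minimum is 28.

28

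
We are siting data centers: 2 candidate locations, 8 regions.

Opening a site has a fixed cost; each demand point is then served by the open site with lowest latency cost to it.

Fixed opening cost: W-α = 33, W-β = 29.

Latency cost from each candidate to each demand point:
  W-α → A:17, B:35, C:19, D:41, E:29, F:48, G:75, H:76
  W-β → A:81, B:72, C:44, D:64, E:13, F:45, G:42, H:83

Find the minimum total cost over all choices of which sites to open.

350

Open {W-α, W-β}: assign each demand point to its cheapest open site.
  A→W-α 17, B→W-α 35, C→W-α 19, D→W-α 41, E→W-β 13, F→W-β 45, G→W-β 42, H→W-α 76
  latency cost 288, fixed 62 → total 350.
Compare {W-α}: latency cost 340 + fixed 33 = 373.
Compare {W-β}: latency cost 444 + fixed 29 = 473.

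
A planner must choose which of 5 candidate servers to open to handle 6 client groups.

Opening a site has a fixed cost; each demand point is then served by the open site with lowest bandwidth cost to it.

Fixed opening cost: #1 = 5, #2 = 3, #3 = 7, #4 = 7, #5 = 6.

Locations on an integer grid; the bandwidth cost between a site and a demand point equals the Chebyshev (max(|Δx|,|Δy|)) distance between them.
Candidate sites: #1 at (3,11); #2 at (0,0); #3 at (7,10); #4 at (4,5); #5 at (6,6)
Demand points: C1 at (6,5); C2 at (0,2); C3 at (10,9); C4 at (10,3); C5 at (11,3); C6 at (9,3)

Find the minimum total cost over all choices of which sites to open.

28

Open {#2, #5}: assign each demand point to its cheapest open site.
  C1→#5 1, C2→#2 2, C3→#5 4, C4→#5 4, C5→#5 5, C6→#5 3
  bandwidth cost 19, fixed 9 → total 28.
Compare {#5}: bandwidth cost 23 + fixed 6 = 29.
Compare {#1, #2, #5}: bandwidth cost 19 + fixed 14 = 33.
Compare {#1, #5}: bandwidth cost 23 + fixed 11 = 34.
All other subsets cost ≥ 29. Minimum total cost: 28.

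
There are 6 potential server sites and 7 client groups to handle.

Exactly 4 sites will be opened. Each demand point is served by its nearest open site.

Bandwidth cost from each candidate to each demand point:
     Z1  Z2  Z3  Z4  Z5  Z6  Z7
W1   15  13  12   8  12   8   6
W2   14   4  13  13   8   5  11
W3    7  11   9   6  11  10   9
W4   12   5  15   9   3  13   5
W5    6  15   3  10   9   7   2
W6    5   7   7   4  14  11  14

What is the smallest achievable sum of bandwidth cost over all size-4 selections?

26

Open {W2, W4, W5, W6}.
  Z1→W6 5, Z2→W2 4, Z3→W5 3, Z4→W6 4, Z5→W4 3, Z6→W2 5, Z7→W5 2  ⇒ total 26.
Compare {W1, W4, W5, W6}: total 29.
Compare {W2, W3, W4, W5}: total 29.
No size-4 selection does better; minimum is 26.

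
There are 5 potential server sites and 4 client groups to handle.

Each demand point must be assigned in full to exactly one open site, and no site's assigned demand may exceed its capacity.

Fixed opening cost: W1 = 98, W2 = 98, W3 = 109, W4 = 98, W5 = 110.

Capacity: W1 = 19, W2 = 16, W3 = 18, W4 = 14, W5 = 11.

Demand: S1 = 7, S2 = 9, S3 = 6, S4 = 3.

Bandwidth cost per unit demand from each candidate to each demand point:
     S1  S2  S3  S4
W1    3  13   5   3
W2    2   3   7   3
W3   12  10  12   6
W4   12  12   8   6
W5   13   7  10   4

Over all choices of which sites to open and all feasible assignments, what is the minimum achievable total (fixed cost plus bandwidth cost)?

Open {W1, W2}; cheapest assignment that respects the capacities:
  W1 (cap 19, load 9): S3, S4 — cost 6×5 + 3×3 = 39
  W2 (cap 16, load 16): S1, S2 — cost 7×2 + 9×3 = 41
  Shipping 80, fixed 196 → total 276.
  Any other capacity-feasible assignment to {W1, W2} ships for at least 80.
Compare {W2, W4}: its best feasible assignment gives total 303.
Compare {W2, W5}: its best feasible assignment gives total 321.
Every other set of open sites that can feasibly serve all demand totals ≥ 303 even under its best assignment. Minimum: 276.

276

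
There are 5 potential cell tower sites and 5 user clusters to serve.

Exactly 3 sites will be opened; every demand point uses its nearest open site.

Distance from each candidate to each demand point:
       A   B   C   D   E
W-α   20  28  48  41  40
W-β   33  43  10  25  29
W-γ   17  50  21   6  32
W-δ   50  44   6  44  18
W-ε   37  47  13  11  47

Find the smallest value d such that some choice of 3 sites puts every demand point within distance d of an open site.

28

Open {W-α, W-β, W-δ}.
  Farthest demand point is B at distance 28 (to W-α); all others are ≤ 28.
With {W-α, W-γ, W-δ} the worst case is 28.
With {W-α, W-δ, W-ε} the worst case is 28.
No size-3 selection achieves below 28.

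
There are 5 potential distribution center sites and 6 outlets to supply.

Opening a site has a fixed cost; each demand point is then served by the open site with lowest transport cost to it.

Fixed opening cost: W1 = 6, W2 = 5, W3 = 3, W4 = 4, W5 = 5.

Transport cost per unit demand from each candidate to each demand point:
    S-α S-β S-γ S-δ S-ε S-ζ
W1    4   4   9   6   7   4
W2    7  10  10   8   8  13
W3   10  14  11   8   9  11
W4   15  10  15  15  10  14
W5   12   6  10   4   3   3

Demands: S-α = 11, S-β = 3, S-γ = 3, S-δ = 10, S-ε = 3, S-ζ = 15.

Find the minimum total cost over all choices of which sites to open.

188

Open {W1, W5}: assign each demand point to its cheapest open site.
  S-α→W1 11×4=44, S-β→W1 3×4=12, S-γ→W1 3×9=27, S-δ→W5 10×4=40, S-ε→W5 3×3=9, S-ζ→W5 15×3=45
  transport cost 177, fixed 11 → total 188.
Compare {W1, W3, W5}: transport cost 177 + fixed 14 = 191.
Compare {W1, W4, W5}: transport cost 177 + fixed 15 = 192.
Compare {W1, W2, W5}: transport cost 177 + fixed 16 = 193.
All other subsets cost ≥ 191. Minimum total cost: 188.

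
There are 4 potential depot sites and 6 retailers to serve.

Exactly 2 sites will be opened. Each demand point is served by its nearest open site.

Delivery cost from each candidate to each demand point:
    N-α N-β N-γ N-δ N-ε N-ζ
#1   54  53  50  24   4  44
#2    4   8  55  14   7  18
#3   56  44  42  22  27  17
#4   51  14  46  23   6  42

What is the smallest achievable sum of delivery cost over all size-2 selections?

92

Open {#2, #3}.
  N-α→#2 4, N-β→#2 8, N-γ→#3 42, N-δ→#2 14, N-ε→#2 7, N-ζ→#3 17  ⇒ total 92.
Compare {#2, #4}: total 96.
Compare {#1, #2}: total 98.
No size-2 selection does better; minimum is 92.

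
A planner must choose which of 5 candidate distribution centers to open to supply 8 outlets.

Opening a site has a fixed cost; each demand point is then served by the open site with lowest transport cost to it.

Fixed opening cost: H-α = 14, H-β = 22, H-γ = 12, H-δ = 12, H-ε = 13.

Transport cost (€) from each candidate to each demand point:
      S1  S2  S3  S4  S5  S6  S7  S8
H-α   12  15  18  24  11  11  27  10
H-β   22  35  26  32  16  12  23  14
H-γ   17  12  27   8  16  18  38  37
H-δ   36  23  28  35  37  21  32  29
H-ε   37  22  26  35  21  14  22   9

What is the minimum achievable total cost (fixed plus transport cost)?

Open {H-α, H-γ}: assign each demand point to its cheapest open site.
  S1→H-α 12, S2→H-γ 12, S3→H-α 18, S4→H-γ 8, S5→H-α 11, S6→H-α 11, S7→H-α 27, S8→H-α 10
  transport cost 109, fixed 26 → total 135.
Compare {H-α}: transport cost 128 + fixed 14 = 142.
Compare {H-α, H-γ, H-ε}: transport cost 103 + fixed 39 = 142.
Compare {H-α, H-γ, H-δ}: transport cost 109 + fixed 38 = 147.
All other subsets cost ≥ 142. Minimum total cost: 135.

135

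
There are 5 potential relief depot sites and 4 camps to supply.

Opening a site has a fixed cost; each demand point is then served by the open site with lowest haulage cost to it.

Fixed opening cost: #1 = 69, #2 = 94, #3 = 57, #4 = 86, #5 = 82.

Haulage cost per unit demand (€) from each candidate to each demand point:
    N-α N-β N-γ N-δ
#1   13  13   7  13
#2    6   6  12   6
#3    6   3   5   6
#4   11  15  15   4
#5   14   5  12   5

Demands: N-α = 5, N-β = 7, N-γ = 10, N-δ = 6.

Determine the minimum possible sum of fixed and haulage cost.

194

Open {#3}: assign each demand point to its cheapest open site.
  N-α→#3 5×6=30, N-β→#3 7×3=21, N-γ→#3 10×5=50, N-δ→#3 6×6=36
  haulage cost 137, fixed 57 → total 194.
Compare {#1, #3}: haulage cost 137 + fixed 126 = 263.
Compare {#3, #4}: haulage cost 125 + fixed 143 = 268.
Compare {#3, #5}: haulage cost 131 + fixed 139 = 270.
All other subsets cost ≥ 263. Minimum total cost: 194.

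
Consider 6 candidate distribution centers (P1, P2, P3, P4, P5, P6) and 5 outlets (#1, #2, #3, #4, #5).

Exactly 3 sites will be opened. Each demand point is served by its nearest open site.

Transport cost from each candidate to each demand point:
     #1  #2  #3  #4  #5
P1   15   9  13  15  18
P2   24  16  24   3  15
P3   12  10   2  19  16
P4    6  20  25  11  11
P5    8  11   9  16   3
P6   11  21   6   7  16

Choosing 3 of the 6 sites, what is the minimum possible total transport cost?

26

Open {P2, P3, P5}.
  #1→P5 8, #2→P3 10, #3→P3 2, #4→P2 3, #5→P5 3  ⇒ total 26.
Compare {P3, P5, P6}: total 30.
Compare {P2, P5, P6}: total 31.
No size-3 selection does better; minimum is 26.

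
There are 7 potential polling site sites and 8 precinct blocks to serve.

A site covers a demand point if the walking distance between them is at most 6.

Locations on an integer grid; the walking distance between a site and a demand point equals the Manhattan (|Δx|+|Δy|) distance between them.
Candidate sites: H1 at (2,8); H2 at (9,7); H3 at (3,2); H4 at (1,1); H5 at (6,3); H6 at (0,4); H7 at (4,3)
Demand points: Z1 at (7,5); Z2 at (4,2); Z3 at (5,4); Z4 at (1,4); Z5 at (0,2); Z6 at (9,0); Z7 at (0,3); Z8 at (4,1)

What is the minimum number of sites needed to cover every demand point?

2

Coverage sets (demand points within 6 of each site):
  H1: {Z4}
  H2: {Z1}
  H3: {Z2, Z3, Z4, Z5, Z7, Z8}
  H4: {Z2, Z4, Z5, Z7, Z8}
  H5: {Z1, Z2, Z3, Z4, Z6, Z7, Z8}
  H6: {Z2, Z3, Z4, Z5, Z7}
  H7: {Z1, Z2, Z3, Z4, Z5, Z7, Z8}
No single site covers all 8 demand points.
But {H3, H5} covers everything, so the minimum is 2.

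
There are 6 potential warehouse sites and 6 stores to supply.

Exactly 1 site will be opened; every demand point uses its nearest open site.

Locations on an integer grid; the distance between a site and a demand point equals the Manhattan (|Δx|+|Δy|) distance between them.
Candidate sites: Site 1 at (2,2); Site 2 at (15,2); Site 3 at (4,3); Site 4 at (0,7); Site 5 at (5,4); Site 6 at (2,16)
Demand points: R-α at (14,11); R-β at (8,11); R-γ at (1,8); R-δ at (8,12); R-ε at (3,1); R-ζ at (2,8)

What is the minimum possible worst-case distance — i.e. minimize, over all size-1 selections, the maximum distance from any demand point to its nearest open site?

Open {Site 5}.
  Farthest demand point is R-α at distance 16 (to Site 5); all others are ≤ 16.
With {Site 6} the worst case is 17.
With {Site 3} the worst case is 18.
No size-1 selection achieves below 16.

16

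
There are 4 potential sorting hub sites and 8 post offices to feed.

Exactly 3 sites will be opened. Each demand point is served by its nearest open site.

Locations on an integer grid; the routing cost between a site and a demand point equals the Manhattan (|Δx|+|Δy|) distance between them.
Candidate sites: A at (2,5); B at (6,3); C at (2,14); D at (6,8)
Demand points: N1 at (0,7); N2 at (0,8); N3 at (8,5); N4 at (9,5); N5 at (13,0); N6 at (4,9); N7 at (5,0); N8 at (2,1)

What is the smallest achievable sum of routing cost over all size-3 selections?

Open {A, B, D}.
  N1→A 4, N2→A 5, N3→B 4, N4→B 5, N5→B 10, N6→D 3, N7→B 4, N8→A 4  ⇒ total 39.
Compare {A, B, C}: total 42.
Compare {B, C, D}: total 45.
No size-3 selection does better; minimum is 39.

39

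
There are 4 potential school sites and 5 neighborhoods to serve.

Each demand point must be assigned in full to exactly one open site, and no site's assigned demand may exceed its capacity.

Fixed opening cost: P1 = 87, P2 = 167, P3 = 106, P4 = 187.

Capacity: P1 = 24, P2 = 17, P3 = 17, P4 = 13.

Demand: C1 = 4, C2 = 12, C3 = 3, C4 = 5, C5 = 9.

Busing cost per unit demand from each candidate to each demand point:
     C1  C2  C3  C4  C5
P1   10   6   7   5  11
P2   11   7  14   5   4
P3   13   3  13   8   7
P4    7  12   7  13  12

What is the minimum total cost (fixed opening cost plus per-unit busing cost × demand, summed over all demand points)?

414

Open {P1, P3}; cheapest assignment that respects the capacities:
  P1 (cap 24, load 21): C1, C3, C4, C5 — cost 4×10 + 3×7 + 5×5 + 9×11 = 185
  P3 (cap 17, load 12): C2 — cost 12×3 = 36
  Shipping 221, fixed 193 → total 414.
  Any other capacity-feasible assignment to {P1, P3} ships for at least 221.
Compare {P1, P2}: its best feasible assignment gives total 448.
Compare {P2, P3}: its best feasible assignment gives total 464.
Every other set of open sites that can feasibly serve all demand totals ≥ 448 even under its best assignment. Minimum: 414.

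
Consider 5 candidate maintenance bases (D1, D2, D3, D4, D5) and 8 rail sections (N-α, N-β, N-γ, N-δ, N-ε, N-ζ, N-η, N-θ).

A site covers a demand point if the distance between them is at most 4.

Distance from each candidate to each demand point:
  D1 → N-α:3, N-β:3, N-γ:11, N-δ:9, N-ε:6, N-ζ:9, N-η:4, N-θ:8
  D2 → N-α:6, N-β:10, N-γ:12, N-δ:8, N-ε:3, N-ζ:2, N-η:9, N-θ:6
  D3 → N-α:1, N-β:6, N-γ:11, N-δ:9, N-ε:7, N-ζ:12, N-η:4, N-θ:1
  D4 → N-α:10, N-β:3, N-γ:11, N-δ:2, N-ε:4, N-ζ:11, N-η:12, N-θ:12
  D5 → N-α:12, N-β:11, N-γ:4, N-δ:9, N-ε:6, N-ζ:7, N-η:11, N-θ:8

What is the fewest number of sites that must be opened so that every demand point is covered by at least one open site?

4

Coverage sets (demand points within 4 of each site):
  D1: {N-α, N-β, N-η}
  D2: {N-ε, N-ζ}
  D3: {N-α, N-η, N-θ}
  D4: {N-β, N-δ, N-ε}
  D5: {N-γ}
No 3 sites suffice: every size-3 union leaves at least one demand point uncovered.
But {D2, D3, D4, D5} covers everything, so the minimum is 4.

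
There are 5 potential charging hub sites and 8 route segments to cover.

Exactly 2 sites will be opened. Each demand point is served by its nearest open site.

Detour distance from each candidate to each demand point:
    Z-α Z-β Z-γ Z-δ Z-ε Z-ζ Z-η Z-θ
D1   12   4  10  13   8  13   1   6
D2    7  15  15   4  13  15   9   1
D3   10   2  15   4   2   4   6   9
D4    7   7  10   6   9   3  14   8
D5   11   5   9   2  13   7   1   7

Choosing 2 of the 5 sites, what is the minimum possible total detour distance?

Open {D3, D5}.
  Z-α→D3 10, Z-β→D3 2, Z-γ→D5 9, Z-δ→D5 2, Z-ε→D3 2, Z-ζ→D3 4, Z-η→D5 1, Z-θ→D5 7  ⇒ total 37.
Compare {D1, D3}: total 39.
Compare {D2, D3}: total 41.
No size-2 selection does better; minimum is 37.

37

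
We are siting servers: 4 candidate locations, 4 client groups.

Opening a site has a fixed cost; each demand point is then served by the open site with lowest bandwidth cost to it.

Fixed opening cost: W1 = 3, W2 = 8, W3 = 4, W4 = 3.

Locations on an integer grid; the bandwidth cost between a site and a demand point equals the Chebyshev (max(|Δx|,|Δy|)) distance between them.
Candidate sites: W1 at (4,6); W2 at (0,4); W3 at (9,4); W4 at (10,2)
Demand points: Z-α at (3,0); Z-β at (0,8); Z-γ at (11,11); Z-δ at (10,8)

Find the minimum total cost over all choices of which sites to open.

26

Open {W1}: assign each demand point to its cheapest open site.
  Z-α→W1 6, Z-β→W1 4, Z-γ→W1 7, Z-δ→W1 6
  bandwidth cost 23, fixed 3 → total 26.
Compare {W1, W3}: bandwidth cost 21 + fixed 7 = 28.
Compare {W1, W4}: bandwidth cost 23 + fixed 6 = 29.
Compare {W3}: bandwidth cost 26 + fixed 4 = 30.
All other subsets cost ≥ 28. Minimum total cost: 26.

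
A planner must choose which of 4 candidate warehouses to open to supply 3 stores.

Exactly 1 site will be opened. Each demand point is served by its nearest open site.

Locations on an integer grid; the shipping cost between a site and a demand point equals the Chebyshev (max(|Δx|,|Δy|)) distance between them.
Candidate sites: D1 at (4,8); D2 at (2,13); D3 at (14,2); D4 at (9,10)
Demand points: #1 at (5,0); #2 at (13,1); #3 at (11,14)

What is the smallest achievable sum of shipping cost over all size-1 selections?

22

Open {D3}.
  #1→D3 9, #2→D3 1, #3→D3 12  ⇒ total 22.
Compare {D4}: total 23.
Compare {D1}: total 24.
No size-1 selection does better; minimum is 22.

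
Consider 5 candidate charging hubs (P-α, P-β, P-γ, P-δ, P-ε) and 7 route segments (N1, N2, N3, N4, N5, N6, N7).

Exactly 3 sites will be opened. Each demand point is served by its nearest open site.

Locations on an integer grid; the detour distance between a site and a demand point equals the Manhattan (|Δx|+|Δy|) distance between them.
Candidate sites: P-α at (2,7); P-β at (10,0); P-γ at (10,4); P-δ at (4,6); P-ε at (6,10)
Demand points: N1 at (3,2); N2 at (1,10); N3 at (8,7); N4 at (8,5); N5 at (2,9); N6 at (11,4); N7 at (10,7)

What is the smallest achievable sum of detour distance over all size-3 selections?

23

Open {P-α, P-γ, P-δ}.
  N1→P-δ 5, N2→P-α 4, N3→P-γ 5, N4→P-γ 3, N5→P-α 2, N6→P-γ 1, N7→P-γ 3  ⇒ total 23.
Compare {P-α, P-β, P-γ}: total 24.
Compare {P-α, P-γ, P-ε}: total 24.
No size-3 selection does better; minimum is 23.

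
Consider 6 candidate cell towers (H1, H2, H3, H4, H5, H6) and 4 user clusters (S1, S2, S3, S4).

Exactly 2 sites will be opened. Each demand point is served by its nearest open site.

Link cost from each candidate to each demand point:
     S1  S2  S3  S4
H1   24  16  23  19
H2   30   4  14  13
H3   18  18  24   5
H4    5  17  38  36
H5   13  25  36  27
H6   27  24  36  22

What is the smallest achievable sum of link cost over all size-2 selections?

36

Open {H2, H4}.
  S1→H4 5, S2→H2 4, S3→H2 14, S4→H2 13  ⇒ total 36.
Compare {H2, H3}: total 41.
Compare {H2, H5}: total 44.
No size-2 selection does better; minimum is 36.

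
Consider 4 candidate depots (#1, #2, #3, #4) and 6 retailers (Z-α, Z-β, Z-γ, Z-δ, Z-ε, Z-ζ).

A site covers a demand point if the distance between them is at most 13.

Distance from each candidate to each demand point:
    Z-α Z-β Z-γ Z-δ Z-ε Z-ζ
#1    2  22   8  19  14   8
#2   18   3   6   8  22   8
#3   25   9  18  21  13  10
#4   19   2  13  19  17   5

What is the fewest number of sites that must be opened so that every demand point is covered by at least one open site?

Coverage sets (demand points within 13 of each site):
  #1: {Z-α, Z-γ, Z-ζ}
  #2: {Z-β, Z-γ, Z-δ, Z-ζ}
  #3: {Z-β, Z-ε, Z-ζ}
  #4: {Z-β, Z-γ, Z-ζ}
No 2 sites suffice: every size-2 union leaves at least one demand point uncovered.
But {#1, #2, #3} covers everything, so the minimum is 3.

3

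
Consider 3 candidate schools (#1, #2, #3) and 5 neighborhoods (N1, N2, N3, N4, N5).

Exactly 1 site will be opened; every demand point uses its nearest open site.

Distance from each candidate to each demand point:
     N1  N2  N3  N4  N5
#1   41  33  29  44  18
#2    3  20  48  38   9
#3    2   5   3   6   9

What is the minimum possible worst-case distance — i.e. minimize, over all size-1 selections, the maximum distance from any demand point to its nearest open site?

Open {#3}.
  Farthest demand point is N5 at distance 9 (to #3); all others are ≤ 9.
With {#1} the worst case is 44.
With {#2} the worst case is 48.
No size-1 selection achieves below 9.

9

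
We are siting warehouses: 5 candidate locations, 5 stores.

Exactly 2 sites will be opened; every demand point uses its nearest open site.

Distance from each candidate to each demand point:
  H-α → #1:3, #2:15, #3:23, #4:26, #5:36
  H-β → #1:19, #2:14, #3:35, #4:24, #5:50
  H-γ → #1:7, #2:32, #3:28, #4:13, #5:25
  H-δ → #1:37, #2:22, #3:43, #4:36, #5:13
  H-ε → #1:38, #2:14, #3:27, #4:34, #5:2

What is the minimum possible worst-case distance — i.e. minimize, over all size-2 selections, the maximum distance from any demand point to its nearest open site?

Open {H-α, H-γ}.
  Farthest demand point is #5 at distance 25 (to H-γ); all others are ≤ 25.
With {H-α, H-δ} the worst case is 26.
With {H-α, H-ε} the worst case is 26.
No size-2 selection achieves below 25.

25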